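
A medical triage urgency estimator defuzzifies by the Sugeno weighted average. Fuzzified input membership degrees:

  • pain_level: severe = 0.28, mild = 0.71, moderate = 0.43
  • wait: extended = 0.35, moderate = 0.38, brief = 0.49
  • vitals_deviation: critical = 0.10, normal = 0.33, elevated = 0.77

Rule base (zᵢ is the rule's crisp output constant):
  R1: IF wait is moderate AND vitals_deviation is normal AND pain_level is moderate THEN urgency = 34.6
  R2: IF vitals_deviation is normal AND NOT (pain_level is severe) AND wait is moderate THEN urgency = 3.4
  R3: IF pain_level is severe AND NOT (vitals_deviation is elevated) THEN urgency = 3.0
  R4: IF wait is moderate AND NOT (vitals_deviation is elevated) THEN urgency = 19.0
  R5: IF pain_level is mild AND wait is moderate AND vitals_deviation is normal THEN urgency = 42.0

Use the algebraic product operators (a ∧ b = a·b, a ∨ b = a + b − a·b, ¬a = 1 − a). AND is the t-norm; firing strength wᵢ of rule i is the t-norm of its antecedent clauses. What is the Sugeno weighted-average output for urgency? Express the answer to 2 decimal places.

20.17

R1 (z=34.6): moderate=0.38, normal=0.33, moderate=0.43; AND[a·b] → w = 0.0539
R2 (z=3.4): normal=0.33, ¬severe=1−0.28=0.72, moderate=0.38; AND[a·b] → w = 0.0903
R3 (z=3.0): severe=0.28, ¬elevated=1−0.77=0.23; AND[a·b] → w = 0.0644
R4 (z=19.0): moderate=0.38, ¬elevated=1−0.77=0.23; AND[a·b] → w = 0.0874
R5 (z=42.0): mild=0.71, moderate=0.38, normal=0.33; AND[a·b] → w = 0.0890
Weighted average = (0.0539·34.6 + 0.0903·3.4 + 0.0644·3.0 + 0.0874·19.0 + 0.0890·42.0) / (0.0539 + 0.0903 + 0.0644 + 0.0874 + 0.0890)
  = 7.7659 / 0.3850 = 20.17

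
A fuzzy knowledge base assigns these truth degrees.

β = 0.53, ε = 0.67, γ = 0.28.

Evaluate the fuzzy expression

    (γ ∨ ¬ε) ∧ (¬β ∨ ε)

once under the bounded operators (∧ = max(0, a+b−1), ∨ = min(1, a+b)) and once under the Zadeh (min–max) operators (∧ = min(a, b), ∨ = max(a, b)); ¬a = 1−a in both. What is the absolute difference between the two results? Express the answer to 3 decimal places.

0.280

Under bounded:
  ¬ε = 1 − 0.67 = 0.33
  γ ∨ ¬ε = min(1, a+b) on (0.28, 0.33) = 0.61
  ¬β = 1 − 0.53 = 0.47
  ¬β ∨ ε = min(1, a+b) on (0.47, 0.67) = 1.00
  (γ ∨ ¬ε) ∧ (¬β ∨ ε) = max(0, a+b−1) on (0.61, 1.00) = 0.61
  → value = 0.6100
Under Zadeh (min–max):
  ¬ε = 1 − 0.67 = 0.33
  γ ∨ ¬ε = max(a, b) on (0.28, 0.33) = 0.33
  ¬β = 1 − 0.53 = 0.47
  ¬β ∨ ε = max(a, b) on (0.47, 0.67) = 0.67
  (γ ∨ ¬ε) ∧ (¬β ∨ ε) = min(a, b) on (0.33, 0.67) = 0.33
  → value = 0.3300
|0.6100 − 0.3300| = 0.280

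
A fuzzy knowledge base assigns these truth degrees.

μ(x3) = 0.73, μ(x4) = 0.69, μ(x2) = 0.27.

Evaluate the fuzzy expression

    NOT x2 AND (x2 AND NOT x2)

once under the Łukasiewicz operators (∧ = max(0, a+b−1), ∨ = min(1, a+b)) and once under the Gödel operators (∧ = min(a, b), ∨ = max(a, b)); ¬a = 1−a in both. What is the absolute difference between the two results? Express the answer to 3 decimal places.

0.270

Under Łukasiewicz:
  NOT x2 = 1 − 0.27 = 0.73
  NOT x2 = 1 − 0.27 = 0.73
  x2 AND NOT x2 = max(0, a+b−1) on (0.27, 0.73) = 0.00
  NOT x2 AND (x2 AND NOT x2) = max(0, a+b−1) on (0.73, 0.00) = 0.00
  → value = 0.0000
Under Gödel:
  NOT x2 = 1 − 0.27 = 0.73
  NOT x2 = 1 − 0.27 = 0.73
  x2 AND NOT x2 = min(a, b) on (0.27, 0.73) = 0.27
  NOT x2 AND (x2 AND NOT x2) = min(a, b) on (0.73, 0.27) = 0.27
  → value = 0.2700
|0.0000 − 0.2700| = 0.270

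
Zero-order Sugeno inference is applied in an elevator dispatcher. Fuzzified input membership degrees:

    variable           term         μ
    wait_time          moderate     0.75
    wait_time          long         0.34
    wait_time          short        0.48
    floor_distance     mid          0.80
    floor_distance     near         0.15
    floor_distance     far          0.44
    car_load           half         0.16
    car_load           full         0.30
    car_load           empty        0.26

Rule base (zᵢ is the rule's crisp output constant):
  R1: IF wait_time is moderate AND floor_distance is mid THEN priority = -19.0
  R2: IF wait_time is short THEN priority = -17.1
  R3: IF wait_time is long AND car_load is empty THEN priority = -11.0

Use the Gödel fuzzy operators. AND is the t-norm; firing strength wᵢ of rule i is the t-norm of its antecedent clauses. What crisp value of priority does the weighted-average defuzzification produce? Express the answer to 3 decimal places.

R1 (z=-19.0): moderate=0.75, mid=0.80; AND[min(a, b)] → w = 0.75
R2 (z=-17.1): short=0.48 → w = 0.48
R3 (z=-11.0): long=0.34, empty=0.26; AND[min(a, b)] → w = 0.26
Weighted average = (0.75·-19.0 + 0.48·-17.1 + 0.26·-11.0) / (0.75 + 0.48 + 0.26)
  = -25.3180 / 1.4900 = -16.992

-16.992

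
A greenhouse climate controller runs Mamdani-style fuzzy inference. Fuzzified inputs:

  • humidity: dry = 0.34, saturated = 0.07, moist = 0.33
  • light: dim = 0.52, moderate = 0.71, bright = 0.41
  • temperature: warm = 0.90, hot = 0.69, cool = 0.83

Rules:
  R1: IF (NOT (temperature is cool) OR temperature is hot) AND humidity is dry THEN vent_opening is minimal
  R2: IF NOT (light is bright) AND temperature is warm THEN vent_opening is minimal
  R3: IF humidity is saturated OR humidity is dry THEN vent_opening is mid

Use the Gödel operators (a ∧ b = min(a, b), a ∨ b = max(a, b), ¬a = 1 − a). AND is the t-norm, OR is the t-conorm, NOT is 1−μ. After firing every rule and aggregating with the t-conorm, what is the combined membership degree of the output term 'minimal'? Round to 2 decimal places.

0.59

R1: (¬cool=1−0.83=0.17 OR hot=0.69) = 0.69; AND[min(a, b)] with dry=0.34 → w = 0.34
R2: ¬bright=1−0.41=0.59, warm=0.90; AND[min(a, b)] → w = 0.59
R3: saturated=0.07, dry=0.34; OR[max(a, b)] → w = 0.34
Rules with consequent 'minimal': {R1, R2} → strengths 0.34, 0.59
Aggregate via t-conorm [max(a, b)]: 0.59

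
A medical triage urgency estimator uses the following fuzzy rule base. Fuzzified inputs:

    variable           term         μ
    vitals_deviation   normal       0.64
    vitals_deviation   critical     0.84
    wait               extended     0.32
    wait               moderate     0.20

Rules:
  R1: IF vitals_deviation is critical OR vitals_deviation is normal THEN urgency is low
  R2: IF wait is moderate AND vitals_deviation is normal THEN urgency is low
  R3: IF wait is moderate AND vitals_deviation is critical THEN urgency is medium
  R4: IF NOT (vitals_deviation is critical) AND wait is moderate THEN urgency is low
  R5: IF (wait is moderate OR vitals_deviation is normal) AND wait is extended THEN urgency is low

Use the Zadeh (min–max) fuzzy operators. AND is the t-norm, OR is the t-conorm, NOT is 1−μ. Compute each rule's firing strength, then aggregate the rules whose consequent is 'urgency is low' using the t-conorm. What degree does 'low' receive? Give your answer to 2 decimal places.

0.84

R1: critical=0.84, normal=0.64; OR[max(a, b)] → w = 0.84
R2: moderate=0.20, normal=0.64; AND[min(a, b)] → w = 0.20
R3: moderate=0.20, critical=0.84; AND[min(a, b)] → w = 0.20
R4: ¬critical=1−0.84=0.16, moderate=0.20; AND[min(a, b)] → w = 0.16
R5: (moderate=0.20 OR normal=0.64) = 0.64; AND[min(a, b)] with extended=0.32 → w = 0.32
Rules with consequent 'low': {R1, R2, R4, R5} → strengths 0.84, 0.20, 0.16, 0.32
Aggregate via t-conorm [max(a, b)]: 0.84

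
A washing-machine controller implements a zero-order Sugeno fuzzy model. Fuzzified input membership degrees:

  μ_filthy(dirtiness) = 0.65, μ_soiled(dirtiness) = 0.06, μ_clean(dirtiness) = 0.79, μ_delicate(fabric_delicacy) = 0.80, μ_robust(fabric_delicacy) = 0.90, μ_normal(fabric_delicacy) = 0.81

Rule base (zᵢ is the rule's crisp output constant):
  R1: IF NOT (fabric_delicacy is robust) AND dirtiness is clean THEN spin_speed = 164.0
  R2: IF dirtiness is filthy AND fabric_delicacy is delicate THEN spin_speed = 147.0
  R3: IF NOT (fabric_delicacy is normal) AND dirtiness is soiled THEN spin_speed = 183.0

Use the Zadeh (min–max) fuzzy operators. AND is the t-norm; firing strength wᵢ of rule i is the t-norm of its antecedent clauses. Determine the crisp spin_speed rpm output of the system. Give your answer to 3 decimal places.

R1 (z=164.0): ¬robust=1−0.90=0.10, clean=0.79; AND[min(a, b)] → w = 0.10
R2 (z=147.0): filthy=0.65, delicate=0.80; AND[min(a, b)] → w = 0.65
R3 (z=183.0): ¬normal=1−0.81=0.19, soiled=0.06; AND[min(a, b)] → w = 0.06
Weighted average = (0.10·164.0 + 0.65·147.0 + 0.06·183.0) / (0.10 + 0.65 + 0.06)
  = 122.9300 / 0.8100 = 151.765

151.765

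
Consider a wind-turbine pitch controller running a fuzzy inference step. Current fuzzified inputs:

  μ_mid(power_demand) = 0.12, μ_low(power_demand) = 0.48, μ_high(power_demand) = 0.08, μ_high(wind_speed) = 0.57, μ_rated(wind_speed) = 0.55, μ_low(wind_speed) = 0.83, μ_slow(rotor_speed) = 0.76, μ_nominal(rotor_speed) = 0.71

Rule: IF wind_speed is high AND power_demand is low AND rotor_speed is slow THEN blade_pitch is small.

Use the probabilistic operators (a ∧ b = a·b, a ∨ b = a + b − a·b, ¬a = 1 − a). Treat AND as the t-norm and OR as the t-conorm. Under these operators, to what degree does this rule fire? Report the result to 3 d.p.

0.208

firing strength: high=0.57, low=0.48, slow=0.76; AND[a·b] → w = 0.2079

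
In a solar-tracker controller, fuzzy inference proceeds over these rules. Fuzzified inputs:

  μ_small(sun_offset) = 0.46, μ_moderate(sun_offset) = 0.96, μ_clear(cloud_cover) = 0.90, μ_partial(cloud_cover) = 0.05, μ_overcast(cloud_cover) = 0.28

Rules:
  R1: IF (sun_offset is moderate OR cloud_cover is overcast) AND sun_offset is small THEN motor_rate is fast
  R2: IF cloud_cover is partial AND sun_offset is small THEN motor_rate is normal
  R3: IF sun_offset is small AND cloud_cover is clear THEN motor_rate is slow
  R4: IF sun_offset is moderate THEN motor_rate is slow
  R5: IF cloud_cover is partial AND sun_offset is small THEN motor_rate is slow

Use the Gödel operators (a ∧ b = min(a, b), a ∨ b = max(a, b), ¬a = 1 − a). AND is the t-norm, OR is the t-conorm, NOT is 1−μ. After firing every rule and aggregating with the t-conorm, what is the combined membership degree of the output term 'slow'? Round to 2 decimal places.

R1: (moderate=0.96 OR overcast=0.28) = 0.96; AND[min(a, b)] with small=0.46 → w = 0.46
R2: partial=0.05, small=0.46; AND[min(a, b)] → w = 0.05
R3: small=0.46, clear=0.90; AND[min(a, b)] → w = 0.46
R4: moderate=0.96 → w = 0.96
R5: partial=0.05, small=0.46; AND[min(a, b)] → w = 0.05
Rules with consequent 'slow': {R3, R4, R5} → strengths 0.46, 0.96, 0.05
Aggregate via t-conorm [max(a, b)]: 0.96

0.96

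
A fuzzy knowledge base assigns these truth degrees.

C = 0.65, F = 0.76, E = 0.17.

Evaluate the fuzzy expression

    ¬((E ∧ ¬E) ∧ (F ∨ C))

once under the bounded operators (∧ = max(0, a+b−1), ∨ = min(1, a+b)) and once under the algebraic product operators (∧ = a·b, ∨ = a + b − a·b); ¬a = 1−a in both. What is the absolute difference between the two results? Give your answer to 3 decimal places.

0.129

Under bounded:
  ¬E = 1 − 0.17 = 0.83
  E ∧ ¬E = max(0, a+b−1) on (0.17, 0.83) = 0.00
  F ∨ C = min(1, a+b) on (0.76, 0.65) = 1.00
  (E ∧ ¬E) ∧ (F ∨ C) = max(0, a+b−1) on (0.00, 1.00) = 0.00
  ¬((E ∧ ¬E) ∧ (F ∨ C)) = 1 − 0.00 = 1.00
  → value = 1.0000
Under algebraic product:
  ¬E = 1 − 0.1700 = 0.8300
  E ∧ ¬E = a·b on (0.1700, 0.8300) = 0.1411
  F ∨ C = a + b − a·b on (0.7600, 0.6500) = 0.9160
  (E ∧ ¬E) ∧ (F ∨ C) = a·b on (0.1411, 0.9160) = 0.1292
  ¬((E ∧ ¬E) ∧ (F ∨ C)) = 1 − 0.1292 = 0.8708
  → value = 0.8708
|1.0000 − 0.8708| = 0.129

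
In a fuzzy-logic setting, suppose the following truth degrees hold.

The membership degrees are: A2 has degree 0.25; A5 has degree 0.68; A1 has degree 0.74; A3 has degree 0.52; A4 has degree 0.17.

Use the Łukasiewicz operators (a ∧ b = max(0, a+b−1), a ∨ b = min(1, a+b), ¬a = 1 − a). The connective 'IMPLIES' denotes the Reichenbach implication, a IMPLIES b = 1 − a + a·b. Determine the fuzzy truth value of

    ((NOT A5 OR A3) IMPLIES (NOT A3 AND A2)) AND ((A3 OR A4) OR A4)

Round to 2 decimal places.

0.02

NOT A5 = 1 − 0.68 = 0.32
NOT A5 OR A3 = min(1, a+b) on (0.32, 0.52) = 0.84
NOT A3 = 1 − 0.52 = 0.48
NOT A3 AND A2 = max(0, a+b−1) on (0.48, 0.25) = 0.00
(NOT A5 OR A3) IMPLIES (NOT A3 AND A2)  [Reichenbach: 1 − a + a·b] with a=0.84, b=0.00 → 0.16
A3 OR A4 = min(1, a+b) on (0.52, 0.17) = 0.69
(A3 OR A4) OR A4 = min(1, a+b) on (0.69, 0.17) = 0.86
((NOT A5 OR A3) IMPLIES (NOT A3 AND A2)) AND ((A3 OR A4) OR A4) = max(0, a+b−1) on (0.16, 0.86) = 0.02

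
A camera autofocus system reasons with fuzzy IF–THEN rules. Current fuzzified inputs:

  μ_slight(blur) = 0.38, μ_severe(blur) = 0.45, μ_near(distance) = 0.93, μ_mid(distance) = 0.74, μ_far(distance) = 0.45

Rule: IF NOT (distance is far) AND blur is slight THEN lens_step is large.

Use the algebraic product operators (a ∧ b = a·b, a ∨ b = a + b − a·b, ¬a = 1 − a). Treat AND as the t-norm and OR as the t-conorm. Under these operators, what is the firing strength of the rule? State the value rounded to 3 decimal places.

firing strength: ¬far=1−0.45=0.55, slight=0.38; AND[a·b] → w = 0.2090

0.209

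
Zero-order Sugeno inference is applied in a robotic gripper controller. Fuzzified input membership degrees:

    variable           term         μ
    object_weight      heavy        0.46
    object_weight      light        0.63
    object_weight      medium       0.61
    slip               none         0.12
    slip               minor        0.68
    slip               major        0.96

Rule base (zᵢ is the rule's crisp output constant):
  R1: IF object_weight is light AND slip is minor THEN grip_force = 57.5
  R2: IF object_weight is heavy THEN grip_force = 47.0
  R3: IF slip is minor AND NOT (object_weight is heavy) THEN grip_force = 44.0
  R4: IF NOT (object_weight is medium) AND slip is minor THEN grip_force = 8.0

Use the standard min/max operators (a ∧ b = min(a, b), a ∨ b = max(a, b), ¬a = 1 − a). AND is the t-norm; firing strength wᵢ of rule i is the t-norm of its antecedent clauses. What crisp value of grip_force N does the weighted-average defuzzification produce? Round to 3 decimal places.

41.943

R1 (z=57.5): light=0.63, minor=0.68; AND[min(a, b)] → w = 0.63
R2 (z=47.0): heavy=0.46 → w = 0.46
R3 (z=44.0): minor=0.68, ¬heavy=1−0.46=0.54; AND[min(a, b)] → w = 0.54
R4 (z=8.0): ¬medium=1−0.61=0.39, minor=0.68; AND[min(a, b)] → w = 0.39
Weighted average = (0.63·57.5 + 0.46·47.0 + 0.54·44.0 + 0.39·8.0) / (0.63 + 0.46 + 0.54 + 0.39)
  = 84.7250 / 2.0200 = 41.943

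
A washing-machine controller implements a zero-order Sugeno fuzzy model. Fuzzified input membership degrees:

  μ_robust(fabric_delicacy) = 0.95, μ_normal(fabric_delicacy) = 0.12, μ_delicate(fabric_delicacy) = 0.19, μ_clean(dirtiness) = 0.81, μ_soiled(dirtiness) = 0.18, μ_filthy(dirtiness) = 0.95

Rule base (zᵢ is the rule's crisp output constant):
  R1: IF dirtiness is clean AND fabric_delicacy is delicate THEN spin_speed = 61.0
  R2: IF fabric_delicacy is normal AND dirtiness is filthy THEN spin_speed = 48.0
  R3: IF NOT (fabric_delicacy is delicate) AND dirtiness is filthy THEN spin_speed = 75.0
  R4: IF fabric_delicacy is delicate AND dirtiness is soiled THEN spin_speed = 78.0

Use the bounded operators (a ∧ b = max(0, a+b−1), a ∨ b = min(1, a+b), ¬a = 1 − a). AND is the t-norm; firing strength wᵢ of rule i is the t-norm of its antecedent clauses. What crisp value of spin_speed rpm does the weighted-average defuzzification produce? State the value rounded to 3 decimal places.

72.723

R1 (z=61.0): clean=0.81, delicate=0.19; AND[max(0, a+b−1)] → w = 0.00
R2 (z=48.0): normal=0.12, filthy=0.95; AND[max(0, a+b−1)] → w = 0.07
R3 (z=75.0): ¬delicate=1−0.19=0.81, filthy=0.95; AND[max(0, a+b−1)] → w = 0.76
R4 (z=78.0): delicate=0.19, soiled=0.18; AND[max(0, a+b−1)] → w = 0.00
Weighted average = (0.00·61.0 + 0.07·48.0 + 0.76·75.0 + 0.00·78.0) / (0.00 + 0.07 + 0.76 + 0.00)
  = 60.3600 / 0.8300 = 72.723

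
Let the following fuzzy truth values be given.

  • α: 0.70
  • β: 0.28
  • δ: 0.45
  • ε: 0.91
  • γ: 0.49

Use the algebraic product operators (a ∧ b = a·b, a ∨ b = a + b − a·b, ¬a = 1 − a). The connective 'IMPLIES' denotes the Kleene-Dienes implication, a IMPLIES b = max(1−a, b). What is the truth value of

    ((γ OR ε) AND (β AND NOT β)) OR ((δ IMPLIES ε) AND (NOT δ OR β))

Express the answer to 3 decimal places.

0.689

γ OR ε = a + b − a·b on (0.4900, 0.9100) = 0.9541
NOT β = 1 − 0.2800 = 0.7200
β AND NOT β = a·b on (0.2800, 0.7200) = 0.2016
(γ OR ε) AND (β AND NOT β) = a·b on (0.9541, 0.2016) = 0.1923
δ IMPLIES ε  [Kleene-Dienes: max(1−a, b)] with a=0.4500, b=0.9100 → 0.9100
NOT δ = 1 − 0.4500 = 0.5500
NOT δ OR β = a + b − a·b on (0.5500, 0.2800) = 0.6760
(δ IMPLIES ε) AND (NOT δ OR β) = a·b on (0.9100, 0.6760) = 0.6152
((γ OR ε) AND (β AND NOT β)) OR ((δ IMPLIES ε) AND (NOT δ OR β)) = a + b − a·b on (0.1923, 0.6152) = 0.6892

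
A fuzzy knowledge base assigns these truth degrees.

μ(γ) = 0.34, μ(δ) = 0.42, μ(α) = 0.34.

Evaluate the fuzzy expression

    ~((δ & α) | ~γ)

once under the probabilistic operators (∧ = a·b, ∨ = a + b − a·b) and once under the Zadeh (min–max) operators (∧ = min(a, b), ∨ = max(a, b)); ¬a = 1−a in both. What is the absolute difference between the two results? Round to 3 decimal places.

Under probabilistic:
  δ & α = a·b on (0.4200, 0.3400) = 0.1428
  ~γ = 1 − 0.3400 = 0.6600
  (δ & α) | ~γ = a + b − a·b on (0.1428, 0.6600) = 0.7086
  ~((δ & α) | ~γ) = 1 − 0.7086 = 0.2914
  → value = 0.2914
Under Zadeh (min–max):
  δ & α = min(a, b) on (0.42, 0.34) = 0.34
  ~γ = 1 − 0.34 = 0.66
  (δ & α) | ~γ = max(a, b) on (0.34, 0.66) = 0.66
  ~((δ & α) | ~γ) = 1 − 0.66 = 0.34
  → value = 0.3400
|0.2914 − 0.3400| = 0.049

0.049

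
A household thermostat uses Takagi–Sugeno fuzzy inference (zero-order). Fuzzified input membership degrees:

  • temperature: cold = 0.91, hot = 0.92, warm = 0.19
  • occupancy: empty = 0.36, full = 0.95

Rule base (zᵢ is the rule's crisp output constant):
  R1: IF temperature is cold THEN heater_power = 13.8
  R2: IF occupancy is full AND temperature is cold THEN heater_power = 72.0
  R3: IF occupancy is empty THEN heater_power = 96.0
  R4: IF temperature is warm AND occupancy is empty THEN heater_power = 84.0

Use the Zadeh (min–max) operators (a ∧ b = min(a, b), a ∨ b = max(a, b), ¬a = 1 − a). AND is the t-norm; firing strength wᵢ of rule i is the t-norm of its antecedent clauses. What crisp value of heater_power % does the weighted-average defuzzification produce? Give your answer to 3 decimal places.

54.261

R1 (z=13.8): cold=0.91 → w = 0.91
R2 (z=72.0): full=0.95, cold=0.91; AND[min(a, b)] → w = 0.91
R3 (z=96.0): empty=0.36 → w = 0.36
R4 (z=84.0): warm=0.19, empty=0.36; AND[min(a, b)] → w = 0.19
Weighted average = (0.91·13.8 + 0.91·72.0 + 0.36·96.0 + 0.19·84.0) / (0.91 + 0.91 + 0.36 + 0.19)
  = 128.5980 / 2.3700 = 54.261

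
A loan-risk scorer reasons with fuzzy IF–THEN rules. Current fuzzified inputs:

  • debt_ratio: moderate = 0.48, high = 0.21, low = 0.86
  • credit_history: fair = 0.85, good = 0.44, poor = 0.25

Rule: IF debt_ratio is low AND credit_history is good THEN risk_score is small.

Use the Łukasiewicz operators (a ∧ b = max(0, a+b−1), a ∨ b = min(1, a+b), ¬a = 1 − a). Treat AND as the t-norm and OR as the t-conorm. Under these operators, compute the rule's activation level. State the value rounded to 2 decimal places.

firing strength: low=0.86, good=0.44; AND[max(0, a+b−1)] → w = 0.30

0.30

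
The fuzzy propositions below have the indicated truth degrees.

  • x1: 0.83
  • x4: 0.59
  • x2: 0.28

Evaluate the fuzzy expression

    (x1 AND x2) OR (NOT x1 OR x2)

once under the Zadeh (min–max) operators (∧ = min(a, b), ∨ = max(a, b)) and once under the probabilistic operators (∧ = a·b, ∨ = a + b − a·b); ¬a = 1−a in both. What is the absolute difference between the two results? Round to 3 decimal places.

Under Zadeh (min–max):
  x1 AND x2 = min(a, b) on (0.83, 0.28) = 0.28
  NOT x1 = 1 − 0.83 = 0.17
  NOT x1 OR x2 = max(a, b) on (0.17, 0.28) = 0.28
  (x1 AND x2) OR (NOT x1 OR x2) = max(a, b) on (0.28, 0.28) = 0.28
  → value = 0.2800
Under probabilistic:
  x1 AND x2 = a·b on (0.8300, 0.2800) = 0.2324
  NOT x1 = 1 − 0.8300 = 0.1700
  NOT x1 OR x2 = a + b − a·b on (0.1700, 0.2800) = 0.4024
  (x1 AND x2) OR (NOT x1 OR x2) = a + b − a·b on (0.2324, 0.4024) = 0.5413
  → value = 0.5413
|0.2800 − 0.5413| = 0.261

0.261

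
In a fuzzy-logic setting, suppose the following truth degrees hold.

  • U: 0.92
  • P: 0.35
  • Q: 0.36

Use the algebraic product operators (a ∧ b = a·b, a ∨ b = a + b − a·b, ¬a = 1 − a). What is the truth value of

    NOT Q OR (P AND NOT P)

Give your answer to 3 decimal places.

NOT Q = 1 − 0.3600 = 0.6400
NOT P = 1 − 0.3500 = 0.6500
P AND NOT P = a·b on (0.3500, 0.6500) = 0.2275
NOT Q OR (P AND NOT P) = a + b − a·b on (0.6400, 0.2275) = 0.7219

0.722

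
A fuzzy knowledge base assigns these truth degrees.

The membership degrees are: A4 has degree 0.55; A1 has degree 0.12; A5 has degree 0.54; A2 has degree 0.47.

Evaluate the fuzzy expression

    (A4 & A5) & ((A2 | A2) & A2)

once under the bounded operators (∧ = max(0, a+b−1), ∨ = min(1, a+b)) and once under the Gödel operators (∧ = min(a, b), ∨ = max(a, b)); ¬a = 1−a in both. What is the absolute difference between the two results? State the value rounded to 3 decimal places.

Under bounded:
  A4 & A5 = max(0, a+b−1) on (0.55, 0.54) = 0.09
  A2 | A2 = min(1, a+b) on (0.47, 0.47) = 0.94
  (A2 | A2) & A2 = max(0, a+b−1) on (0.94, 0.47) = 0.41
  (A4 & A5) & ((A2 | A2) & A2) = max(0, a+b−1) on (0.09, 0.41) = 0.00
  → value = 0.0000
Under Gödel:
  A4 & A5 = min(a, b) on (0.55, 0.54) = 0.54
  A2 | A2 = max(a, b) on (0.47, 0.47) = 0.47
  (A2 | A2) & A2 = min(a, b) on (0.47, 0.47) = 0.47
  (A4 & A5) & ((A2 | A2) & A2) = min(a, b) on (0.54, 0.47) = 0.47
  → value = 0.4700
|0.0000 − 0.4700| = 0.470

0.470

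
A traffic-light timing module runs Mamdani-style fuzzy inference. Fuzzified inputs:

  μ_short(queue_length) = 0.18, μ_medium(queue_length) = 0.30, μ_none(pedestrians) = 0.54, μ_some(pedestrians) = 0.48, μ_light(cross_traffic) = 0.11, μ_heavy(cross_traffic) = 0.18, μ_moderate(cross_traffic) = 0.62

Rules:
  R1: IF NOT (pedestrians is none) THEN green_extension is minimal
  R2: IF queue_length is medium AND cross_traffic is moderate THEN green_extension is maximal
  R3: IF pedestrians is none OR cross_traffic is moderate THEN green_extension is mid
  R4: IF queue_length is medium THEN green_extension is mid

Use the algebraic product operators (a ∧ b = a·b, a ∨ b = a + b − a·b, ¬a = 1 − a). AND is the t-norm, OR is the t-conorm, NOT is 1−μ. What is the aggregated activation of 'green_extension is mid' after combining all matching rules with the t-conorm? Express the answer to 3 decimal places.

R1: ¬none=1−0.54=0.46 → w = 0.4600
R2: medium=0.30, moderate=0.62; AND[a·b] → w = 0.1860
R3: none=0.54, moderate=0.62; OR[a + b − a·b] → w = 0.8252
R4: medium=0.30 → w = 0.3000
Rules with consequent 'mid': {R3, R4} → strengths 0.8252, 0.3000
Aggregate via t-conorm [a + b − a·b]: 0.8776

0.878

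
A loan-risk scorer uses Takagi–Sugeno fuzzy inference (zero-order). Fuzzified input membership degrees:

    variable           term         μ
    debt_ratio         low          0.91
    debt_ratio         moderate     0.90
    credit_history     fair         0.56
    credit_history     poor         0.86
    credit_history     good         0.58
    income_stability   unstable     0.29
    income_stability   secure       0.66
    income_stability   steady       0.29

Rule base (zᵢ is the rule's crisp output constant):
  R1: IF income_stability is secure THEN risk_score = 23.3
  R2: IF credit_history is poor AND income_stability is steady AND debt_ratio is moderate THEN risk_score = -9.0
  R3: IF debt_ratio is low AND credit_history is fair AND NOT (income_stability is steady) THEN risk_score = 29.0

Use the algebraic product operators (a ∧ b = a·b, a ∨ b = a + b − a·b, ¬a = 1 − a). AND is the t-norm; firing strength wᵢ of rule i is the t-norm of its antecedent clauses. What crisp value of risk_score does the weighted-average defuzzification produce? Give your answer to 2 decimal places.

19.14

R1 (z=23.3): secure=0.66 → w = 0.6600
R2 (z=-9.0): poor=0.86, steady=0.29, moderate=0.90; AND[a·b] → w = 0.2245
R3 (z=29.0): low=0.91, fair=0.56, ¬steady=1−0.29=0.71; AND[a·b] → w = 0.3618
Weighted average = (0.6600·23.3 + 0.2245·-9.0 + 0.3618·29.0) / (0.6600 + 0.2245 + 0.3618)
  = 23.8505 / 1.2463 = 19.14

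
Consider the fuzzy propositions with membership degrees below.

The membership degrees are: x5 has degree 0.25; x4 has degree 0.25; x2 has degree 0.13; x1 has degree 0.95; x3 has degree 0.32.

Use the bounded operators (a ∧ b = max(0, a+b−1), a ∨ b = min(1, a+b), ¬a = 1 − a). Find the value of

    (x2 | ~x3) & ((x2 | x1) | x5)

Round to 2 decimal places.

0.81

~x3 = 1 − 0.32 = 0.68
x2 | ~x3 = min(1, a+b) on (0.13, 0.68) = 0.81
x2 | x1 = min(1, a+b) on (0.13, 0.95) = 1.00
(x2 | x1) | x5 = min(1, a+b) on (1.00, 0.25) = 1.00
(x2 | ~x3) & ((x2 | x1) | x5) = max(0, a+b−1) on (0.81, 1.00) = 0.81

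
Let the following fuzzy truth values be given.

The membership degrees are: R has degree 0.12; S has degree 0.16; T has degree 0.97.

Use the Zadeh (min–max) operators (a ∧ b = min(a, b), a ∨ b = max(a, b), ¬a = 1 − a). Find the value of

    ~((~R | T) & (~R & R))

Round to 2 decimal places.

~R = 1 − 0.12 = 0.88
~R | T = max(a, b) on (0.88, 0.97) = 0.97
~R = 1 − 0.12 = 0.88
~R & R = min(a, b) on (0.88, 0.12) = 0.12
(~R | T) & (~R & R) = min(a, b) on (0.97, 0.12) = 0.12
~((~R | T) & (~R & R)) = 1 − 0.12 = 0.88

0.88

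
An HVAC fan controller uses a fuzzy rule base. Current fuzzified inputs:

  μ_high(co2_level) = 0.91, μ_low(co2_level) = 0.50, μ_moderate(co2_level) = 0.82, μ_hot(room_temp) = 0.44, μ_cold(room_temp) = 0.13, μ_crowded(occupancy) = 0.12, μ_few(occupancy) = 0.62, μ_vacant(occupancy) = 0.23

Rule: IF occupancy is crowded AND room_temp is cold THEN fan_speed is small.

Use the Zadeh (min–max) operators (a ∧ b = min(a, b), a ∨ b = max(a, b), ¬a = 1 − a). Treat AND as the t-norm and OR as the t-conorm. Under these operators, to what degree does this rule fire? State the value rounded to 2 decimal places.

0.12

firing strength: crowded=0.12, cold=0.13; AND[min(a, b)] → w = 0.12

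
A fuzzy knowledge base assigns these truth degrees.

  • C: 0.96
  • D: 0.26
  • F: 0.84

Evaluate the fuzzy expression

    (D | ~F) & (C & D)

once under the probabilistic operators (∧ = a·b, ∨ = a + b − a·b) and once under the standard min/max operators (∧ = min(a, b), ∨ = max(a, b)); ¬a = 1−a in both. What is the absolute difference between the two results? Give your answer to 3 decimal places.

0.166

Under probabilistic:
  ~F = 1 − 0.8400 = 0.1600
  D | ~F = a + b − a·b on (0.2600, 0.1600) = 0.3784
  C & D = a·b on (0.9600, 0.2600) = 0.2496
  (D | ~F) & (C & D) = a·b on (0.3784, 0.2496) = 0.0944
  → value = 0.0944
Under standard min/max:
  ~F = 1 − 0.84 = 0.16
  D | ~F = max(a, b) on (0.26, 0.16) = 0.26
  C & D = min(a, b) on (0.96, 0.26) = 0.26
  (D | ~F) & (C & D) = min(a, b) on (0.26, 0.26) = 0.26
  → value = 0.2600
|0.0944 − 0.2600| = 0.166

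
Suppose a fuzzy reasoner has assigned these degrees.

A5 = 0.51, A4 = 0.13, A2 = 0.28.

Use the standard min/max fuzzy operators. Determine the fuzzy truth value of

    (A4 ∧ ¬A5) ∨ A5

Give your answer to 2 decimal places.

¬A5 = 1 − 0.51 = 0.49
A4 ∧ ¬A5 = min(a, b) on (0.13, 0.49) = 0.13
(A4 ∧ ¬A5) ∨ A5 = max(a, b) on (0.13, 0.51) = 0.51

0.51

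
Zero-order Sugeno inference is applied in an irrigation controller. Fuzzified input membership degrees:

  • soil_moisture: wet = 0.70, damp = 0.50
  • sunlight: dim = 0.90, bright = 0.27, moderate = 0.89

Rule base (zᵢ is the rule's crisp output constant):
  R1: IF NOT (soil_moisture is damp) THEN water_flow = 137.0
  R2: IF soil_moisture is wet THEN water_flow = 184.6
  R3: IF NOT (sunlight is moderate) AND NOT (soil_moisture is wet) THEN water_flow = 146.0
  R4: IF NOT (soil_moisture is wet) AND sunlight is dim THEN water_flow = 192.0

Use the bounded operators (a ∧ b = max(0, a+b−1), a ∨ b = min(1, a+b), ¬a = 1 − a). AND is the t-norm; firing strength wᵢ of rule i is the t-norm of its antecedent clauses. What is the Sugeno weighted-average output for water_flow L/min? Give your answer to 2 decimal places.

R1 (z=137.0): ¬damp=1−0.50=0.50 → w = 0.50
R2 (z=184.6): wet=0.70 → w = 0.70
R3 (z=146.0): ¬moderate=1−0.89=0.11, ¬wet=1−0.70=0.30; AND[max(0, a+b−1)] → w = 0.00
R4 (z=192.0): ¬wet=1−0.70=0.30, dim=0.90; AND[max(0, a+b−1)] → w = 0.20
Weighted average = (0.50·137.0 + 0.70·184.6 + 0.00·146.0 + 0.20·192.0) / (0.50 + 0.70 + 0.00 + 0.20)
  = 236.1200 / 1.4000 = 168.66

168.66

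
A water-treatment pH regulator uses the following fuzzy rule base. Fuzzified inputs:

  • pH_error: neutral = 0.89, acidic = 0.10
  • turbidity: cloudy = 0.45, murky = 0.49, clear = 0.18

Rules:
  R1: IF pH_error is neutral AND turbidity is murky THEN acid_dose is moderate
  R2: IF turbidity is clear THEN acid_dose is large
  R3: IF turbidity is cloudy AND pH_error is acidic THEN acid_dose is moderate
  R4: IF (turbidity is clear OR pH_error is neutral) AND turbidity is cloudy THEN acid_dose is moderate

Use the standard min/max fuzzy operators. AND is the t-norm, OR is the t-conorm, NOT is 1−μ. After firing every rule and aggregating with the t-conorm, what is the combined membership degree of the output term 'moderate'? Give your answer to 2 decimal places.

R1: neutral=0.89, murky=0.49; AND[min(a, b)] → w = 0.49
R2: clear=0.18 → w = 0.18
R3: cloudy=0.45, acidic=0.10; AND[min(a, b)] → w = 0.10
R4: (clear=0.18 OR neutral=0.89) = 0.89; AND[min(a, b)] with cloudy=0.45 → w = 0.45
Rules with consequent 'moderate': {R1, R3, R4} → strengths 0.49, 0.10, 0.45
Aggregate via t-conorm [max(a, b)]: 0.49

0.49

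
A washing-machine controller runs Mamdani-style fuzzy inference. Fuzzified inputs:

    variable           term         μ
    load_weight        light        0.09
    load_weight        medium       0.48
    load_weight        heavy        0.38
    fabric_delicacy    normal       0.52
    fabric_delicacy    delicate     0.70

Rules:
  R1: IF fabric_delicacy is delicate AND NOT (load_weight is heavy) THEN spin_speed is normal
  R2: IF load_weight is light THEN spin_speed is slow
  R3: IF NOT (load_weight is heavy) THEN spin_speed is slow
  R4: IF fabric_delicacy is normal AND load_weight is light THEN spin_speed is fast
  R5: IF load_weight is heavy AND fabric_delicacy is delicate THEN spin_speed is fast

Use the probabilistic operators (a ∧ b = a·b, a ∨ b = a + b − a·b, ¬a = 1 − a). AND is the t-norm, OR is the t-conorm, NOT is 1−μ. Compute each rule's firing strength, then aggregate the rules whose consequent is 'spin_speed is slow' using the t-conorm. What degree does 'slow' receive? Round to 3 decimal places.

0.654

R1: delicate=0.70, ¬heavy=1−0.38=0.62; AND[a·b] → w = 0.4340
R2: light=0.09 → w = 0.0900
R3: ¬heavy=1−0.38=0.62 → w = 0.6200
R4: normal=0.52, light=0.09; AND[a·b] → w = 0.0468
R5: heavy=0.38, delicate=0.70; AND[a·b] → w = 0.2660
Rules with consequent 'slow': {R2, R3} → strengths 0.0900, 0.6200
Aggregate via t-conorm [a + b − a·b]: 0.6542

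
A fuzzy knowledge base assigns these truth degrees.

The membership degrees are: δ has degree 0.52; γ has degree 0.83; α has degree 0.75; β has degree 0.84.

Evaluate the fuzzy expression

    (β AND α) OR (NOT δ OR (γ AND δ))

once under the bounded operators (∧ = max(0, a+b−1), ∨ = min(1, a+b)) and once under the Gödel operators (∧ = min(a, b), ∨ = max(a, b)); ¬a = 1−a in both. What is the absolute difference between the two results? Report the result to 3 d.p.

Under bounded:
  β AND α = max(0, a+b−1) on (0.84, 0.75) = 0.59
  NOT δ = 1 − 0.52 = 0.48
  γ AND δ = max(0, a+b−1) on (0.83, 0.52) = 0.35
  NOT δ OR (γ AND δ) = min(1, a+b) on (0.48, 0.35) = 0.83
  (β AND α) OR (NOT δ OR (γ AND δ)) = min(1, a+b) on (0.59, 0.83) = 1.00
  → value = 1.0000
Under Gödel:
  β AND α = min(a, b) on (0.84, 0.75) = 0.75
  NOT δ = 1 − 0.52 = 0.48
  γ AND δ = min(a, b) on (0.83, 0.52) = 0.52
  NOT δ OR (γ AND δ) = max(a, b) on (0.48, 0.52) = 0.52
  (β AND α) OR (NOT δ OR (γ AND δ)) = max(a, b) on (0.75, 0.52) = 0.75
  → value = 0.7500
|1.0000 − 0.7500| = 0.250

0.250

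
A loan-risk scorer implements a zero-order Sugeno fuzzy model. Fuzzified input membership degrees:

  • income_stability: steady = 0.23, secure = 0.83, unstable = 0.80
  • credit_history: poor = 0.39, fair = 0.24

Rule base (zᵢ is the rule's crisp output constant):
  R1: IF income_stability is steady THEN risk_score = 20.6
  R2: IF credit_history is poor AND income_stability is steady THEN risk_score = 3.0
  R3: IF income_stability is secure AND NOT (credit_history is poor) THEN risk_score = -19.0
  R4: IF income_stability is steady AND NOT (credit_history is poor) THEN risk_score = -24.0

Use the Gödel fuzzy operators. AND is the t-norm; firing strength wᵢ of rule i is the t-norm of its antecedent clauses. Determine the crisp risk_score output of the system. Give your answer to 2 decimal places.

-8.99

R1 (z=20.6): steady=0.23 → w = 0.23
R2 (z=3.0): poor=0.39, steady=0.23; AND[min(a, b)] → w = 0.23
R3 (z=-19.0): secure=0.83, ¬poor=1−0.39=0.61; AND[min(a, b)] → w = 0.61
R4 (z=-24.0): steady=0.23, ¬poor=1−0.39=0.61; AND[min(a, b)] → w = 0.23
Weighted average = (0.23·20.6 + 0.23·3.0 + 0.61·-19.0 + 0.23·-24.0) / (0.23 + 0.23 + 0.61 + 0.23)
  = -11.6820 / 1.3000 = -8.99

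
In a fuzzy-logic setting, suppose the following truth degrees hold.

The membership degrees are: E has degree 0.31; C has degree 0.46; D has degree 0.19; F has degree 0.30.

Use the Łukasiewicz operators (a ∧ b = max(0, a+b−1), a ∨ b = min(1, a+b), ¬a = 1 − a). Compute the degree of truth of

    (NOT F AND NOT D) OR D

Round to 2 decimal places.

NOT F = 1 − 0.30 = 0.70
NOT D = 1 − 0.19 = 0.81
NOT F AND NOT D = max(0, a+b−1) on (0.70, 0.81) = 0.51
(NOT F AND NOT D) OR D = min(1, a+b) on (0.51, 0.19) = 0.70

0.70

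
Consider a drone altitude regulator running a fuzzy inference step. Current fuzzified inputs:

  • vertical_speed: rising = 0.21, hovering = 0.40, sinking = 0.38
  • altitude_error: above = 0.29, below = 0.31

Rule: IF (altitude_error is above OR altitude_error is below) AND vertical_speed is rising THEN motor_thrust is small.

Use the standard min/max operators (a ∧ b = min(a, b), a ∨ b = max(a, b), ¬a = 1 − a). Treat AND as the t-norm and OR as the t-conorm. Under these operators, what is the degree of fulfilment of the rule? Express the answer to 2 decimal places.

firing strength: (above=0.29 OR below=0.31) = 0.31; AND[min(a, b)] with rising=0.21 → w = 0.21

0.21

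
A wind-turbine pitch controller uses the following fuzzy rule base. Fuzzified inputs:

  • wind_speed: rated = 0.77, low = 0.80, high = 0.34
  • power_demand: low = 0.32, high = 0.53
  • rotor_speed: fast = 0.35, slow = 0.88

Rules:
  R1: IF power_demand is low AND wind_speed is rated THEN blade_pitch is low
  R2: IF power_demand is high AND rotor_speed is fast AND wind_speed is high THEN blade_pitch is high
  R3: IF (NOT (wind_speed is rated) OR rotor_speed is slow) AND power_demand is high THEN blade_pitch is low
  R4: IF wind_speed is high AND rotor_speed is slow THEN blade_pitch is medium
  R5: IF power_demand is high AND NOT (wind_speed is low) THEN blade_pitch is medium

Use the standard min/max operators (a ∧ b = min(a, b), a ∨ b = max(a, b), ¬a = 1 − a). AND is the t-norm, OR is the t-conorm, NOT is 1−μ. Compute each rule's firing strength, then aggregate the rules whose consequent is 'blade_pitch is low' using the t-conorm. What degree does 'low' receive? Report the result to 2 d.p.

R1: low=0.32, rated=0.77; AND[min(a, b)] → w = 0.32
R2: high=0.53, fast=0.35, high=0.34; AND[min(a, b)] → w = 0.34
R3: (¬rated=1−0.77=0.23 OR slow=0.88) = 0.88; AND[min(a, b)] with high=0.53 → w = 0.53
R4: high=0.34, slow=0.88; AND[min(a, b)] → w = 0.34
R5: high=0.53, ¬low=1−0.80=0.20; AND[min(a, b)] → w = 0.20
Rules with consequent 'low': {R1, R3} → strengths 0.32, 0.53
Aggregate via t-conorm [max(a, b)]: 0.53

0.53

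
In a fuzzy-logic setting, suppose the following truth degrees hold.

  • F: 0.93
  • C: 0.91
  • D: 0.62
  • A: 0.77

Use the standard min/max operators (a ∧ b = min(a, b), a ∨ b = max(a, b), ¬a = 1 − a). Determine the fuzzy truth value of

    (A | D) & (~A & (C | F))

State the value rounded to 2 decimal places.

A | D = max(a, b) on (0.77, 0.62) = 0.77
~A = 1 − 0.77 = 0.23
C | F = max(a, b) on (0.91, 0.93) = 0.93
~A & (C | F) = min(a, b) on (0.23, 0.93) = 0.23
(A | D) & (~A & (C | F)) = min(a, b) on (0.77, 0.23) = 0.23

0.23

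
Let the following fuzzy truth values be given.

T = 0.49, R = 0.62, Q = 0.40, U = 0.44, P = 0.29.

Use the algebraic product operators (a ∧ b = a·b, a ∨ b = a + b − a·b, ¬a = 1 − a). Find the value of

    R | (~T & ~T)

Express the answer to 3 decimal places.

~T = 1 − 0.4900 = 0.5100
~T = 1 − 0.4900 = 0.5100
~T & ~T = a·b on (0.5100, 0.5100) = 0.2601
R | (~T & ~T) = a + b − a·b on (0.6200, 0.2601) = 0.7188

0.719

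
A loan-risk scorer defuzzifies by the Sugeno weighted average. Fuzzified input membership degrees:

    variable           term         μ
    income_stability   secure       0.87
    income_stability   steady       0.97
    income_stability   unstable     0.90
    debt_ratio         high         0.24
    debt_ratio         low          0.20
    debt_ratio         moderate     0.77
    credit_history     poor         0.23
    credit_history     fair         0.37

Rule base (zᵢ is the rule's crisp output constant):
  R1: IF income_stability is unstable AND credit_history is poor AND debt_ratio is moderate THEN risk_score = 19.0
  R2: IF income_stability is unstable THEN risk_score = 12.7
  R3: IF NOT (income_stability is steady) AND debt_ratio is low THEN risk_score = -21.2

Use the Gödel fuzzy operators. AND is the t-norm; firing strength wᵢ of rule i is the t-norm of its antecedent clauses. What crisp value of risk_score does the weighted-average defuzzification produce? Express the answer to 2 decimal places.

13.07

R1 (z=19.0): unstable=0.90, poor=0.23, moderate=0.77; AND[min(a, b)] → w = 0.23
R2 (z=12.7): unstable=0.90 → w = 0.90
R3 (z=-21.2): ¬steady=1−0.97=0.03, low=0.20; AND[min(a, b)] → w = 0.03
Weighted average = (0.23·19.0 + 0.90·12.7 + 0.03·-21.2) / (0.23 + 0.90 + 0.03)
  = 15.1640 / 1.1600 = 13.07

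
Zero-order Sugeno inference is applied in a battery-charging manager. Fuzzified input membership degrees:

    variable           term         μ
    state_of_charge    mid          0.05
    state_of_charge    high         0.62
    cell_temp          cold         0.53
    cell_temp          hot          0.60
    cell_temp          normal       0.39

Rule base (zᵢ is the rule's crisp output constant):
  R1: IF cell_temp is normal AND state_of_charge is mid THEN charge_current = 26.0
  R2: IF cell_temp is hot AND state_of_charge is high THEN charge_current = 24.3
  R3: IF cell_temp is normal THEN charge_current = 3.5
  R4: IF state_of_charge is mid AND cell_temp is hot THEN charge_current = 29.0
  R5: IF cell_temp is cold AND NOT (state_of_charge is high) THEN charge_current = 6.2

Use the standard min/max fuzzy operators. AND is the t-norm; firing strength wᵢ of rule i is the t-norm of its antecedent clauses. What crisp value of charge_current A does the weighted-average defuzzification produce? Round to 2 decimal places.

R1 (z=26.0): normal=0.39, mid=0.05; AND[min(a, b)] → w = 0.05
R2 (z=24.3): hot=0.60, high=0.62; AND[min(a, b)] → w = 0.60
R3 (z=3.5): normal=0.39 → w = 0.39
R4 (z=29.0): mid=0.05, hot=0.60; AND[min(a, b)] → w = 0.05
R5 (z=6.2): cold=0.53, ¬high=1−0.62=0.38; AND[min(a, b)] → w = 0.38
Weighted average = (0.05·26.0 + 0.60·24.3 + 0.39·3.5 + 0.05·29.0 + 0.38·6.2) / (0.05 + 0.60 + 0.39 + 0.05 + 0.38)
  = 21.0510 / 1.4700 = 14.32

14.32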